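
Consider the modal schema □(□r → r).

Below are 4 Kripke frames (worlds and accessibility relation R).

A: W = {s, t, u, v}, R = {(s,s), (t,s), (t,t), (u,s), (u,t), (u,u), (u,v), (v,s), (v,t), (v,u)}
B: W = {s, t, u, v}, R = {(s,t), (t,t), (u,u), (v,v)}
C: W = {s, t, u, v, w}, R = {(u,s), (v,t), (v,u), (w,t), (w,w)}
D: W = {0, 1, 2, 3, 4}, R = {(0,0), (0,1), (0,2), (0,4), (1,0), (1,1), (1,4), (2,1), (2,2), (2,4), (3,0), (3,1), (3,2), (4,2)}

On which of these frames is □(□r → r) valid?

B

Frame correspondent (Sahlqvist): ∀x ∀y (Rxy → Ryy) — i.e. shift-reflexivity.
A: fails — Ruv but not Rvv.
B: satisfies the condition.
C: fails — Rwt but not Rtt.
D: fails — R04 but not R44.
Valid on: B.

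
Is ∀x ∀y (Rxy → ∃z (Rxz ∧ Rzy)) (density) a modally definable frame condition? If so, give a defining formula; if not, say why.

The condition is density. A defining modal formula is □□p → □p.
Suppose □□p→□p is valid. Take Rxy and set V(p)={w : xR²w}. Then □□p at x, so □p at x, so p at y, i.e. ∃z(Rxz∧Rzy).

Yes — defined by □□p → □p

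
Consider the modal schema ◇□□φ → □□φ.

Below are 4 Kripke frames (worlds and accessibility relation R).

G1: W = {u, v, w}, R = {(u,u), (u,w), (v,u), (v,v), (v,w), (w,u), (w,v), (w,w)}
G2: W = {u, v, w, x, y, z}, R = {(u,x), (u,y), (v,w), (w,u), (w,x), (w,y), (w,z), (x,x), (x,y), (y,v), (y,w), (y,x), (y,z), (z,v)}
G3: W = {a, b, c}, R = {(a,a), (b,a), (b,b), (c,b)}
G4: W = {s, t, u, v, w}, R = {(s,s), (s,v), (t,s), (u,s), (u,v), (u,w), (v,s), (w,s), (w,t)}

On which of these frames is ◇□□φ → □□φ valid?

Frame correspondent (Sahlqvist): ∀x ∀y ∀z ((xRy ∧ xR²z) → ∃w (yR²w ∧ z = w)) — i.e. a generalized confluence (Geach) condition.
G1: condition met.
G2: fails — vRw, vR²u but no t with wR²t and u=t.
G3: fails — bRa, bR²b but no w with aR²w and b=w.
G4: fails — uRs, uR²t but no w* with sR²w* and t=w*.
Valid on: G1.

G1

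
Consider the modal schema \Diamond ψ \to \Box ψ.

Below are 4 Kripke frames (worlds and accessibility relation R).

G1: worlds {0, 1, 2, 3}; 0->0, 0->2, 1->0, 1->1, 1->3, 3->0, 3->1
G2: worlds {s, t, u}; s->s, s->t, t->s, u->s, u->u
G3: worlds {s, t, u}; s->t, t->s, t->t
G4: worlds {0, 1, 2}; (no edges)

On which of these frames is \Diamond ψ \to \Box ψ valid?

The schema corresponds to partial functionality: \forall x \forall y \forall z (Rxy \wedge Rxz \to y = z).
G1: fails — 0 sees both 0 and 2.
G2: fails — s sees both s and t.
G3: fails — t sees both s and t.
G4: condition met.

G4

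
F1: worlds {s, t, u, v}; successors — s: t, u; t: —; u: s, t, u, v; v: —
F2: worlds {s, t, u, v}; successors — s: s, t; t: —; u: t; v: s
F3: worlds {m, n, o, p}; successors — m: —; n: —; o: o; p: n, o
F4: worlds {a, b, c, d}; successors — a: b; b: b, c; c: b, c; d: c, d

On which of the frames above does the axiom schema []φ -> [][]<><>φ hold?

Frame correspondent (Sahlqvist): forall x forall z (x R^2 z -> exists w (xRw & z R^2 w)) — i.e. a generalized confluence (Geach) condition.
F1: fails — sR²t but no w with sRw and tR²w.
F2: fails — sR²t but no w with sRw and tR²w.
F3: holds.
F4: holds.

F3, F4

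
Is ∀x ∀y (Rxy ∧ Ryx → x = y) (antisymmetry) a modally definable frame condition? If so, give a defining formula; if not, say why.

No

If a class were modally definable it would be closed under surjective bounded morphisms (Goldblatt–Thomason).
The 6-cycle (worlds a,b,c,d,e,f with a→b→c→d→e→f→a) is antisymmetric. Sending even-indexed worlds to • and odd-indexed worlds to ∘ is a surjective bounded morphism onto the two-world frame with •↔∘, which is not antisymmetric.
So the class is not modally definable.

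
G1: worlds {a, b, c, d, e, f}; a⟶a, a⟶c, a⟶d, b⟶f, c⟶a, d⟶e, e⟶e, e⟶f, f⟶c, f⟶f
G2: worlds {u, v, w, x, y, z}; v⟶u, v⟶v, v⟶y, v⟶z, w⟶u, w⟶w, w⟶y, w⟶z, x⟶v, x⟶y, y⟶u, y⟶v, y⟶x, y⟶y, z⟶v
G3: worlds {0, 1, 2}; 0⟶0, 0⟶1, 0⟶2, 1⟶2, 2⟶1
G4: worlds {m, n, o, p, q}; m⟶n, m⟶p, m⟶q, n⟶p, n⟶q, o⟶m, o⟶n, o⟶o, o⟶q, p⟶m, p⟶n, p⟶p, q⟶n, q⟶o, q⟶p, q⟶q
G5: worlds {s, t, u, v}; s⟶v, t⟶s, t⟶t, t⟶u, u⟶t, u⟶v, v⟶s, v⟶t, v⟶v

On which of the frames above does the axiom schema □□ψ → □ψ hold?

The schema corresponds to density: ∀x ∀y (Rxy → ∃z (Rxz ∧ Rzy)).
G1: holds.
G2: holds.
G3: fails — R12 but no z with R1z and Rz2.
G4: holds.
G5: holds.

G1, G2, G4, G5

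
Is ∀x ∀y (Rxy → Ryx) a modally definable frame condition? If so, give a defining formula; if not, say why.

Definable; r → □◇r defines it

This is a Sahlqvist condition; the B axiom r → □◇r defines it.
Suppose r→□◇r is valid. Take Rxy and set V(r)={x}. Then r at x, so □◇r at x, so ◇r at y, so some z with Ryz has r; z=x, i.e. Ryx.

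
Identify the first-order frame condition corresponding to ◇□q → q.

Symmetry

This is a form of the B axiom.
Its frame correspondent is symmetry — ∀x ∀y (Rxy → Ryx).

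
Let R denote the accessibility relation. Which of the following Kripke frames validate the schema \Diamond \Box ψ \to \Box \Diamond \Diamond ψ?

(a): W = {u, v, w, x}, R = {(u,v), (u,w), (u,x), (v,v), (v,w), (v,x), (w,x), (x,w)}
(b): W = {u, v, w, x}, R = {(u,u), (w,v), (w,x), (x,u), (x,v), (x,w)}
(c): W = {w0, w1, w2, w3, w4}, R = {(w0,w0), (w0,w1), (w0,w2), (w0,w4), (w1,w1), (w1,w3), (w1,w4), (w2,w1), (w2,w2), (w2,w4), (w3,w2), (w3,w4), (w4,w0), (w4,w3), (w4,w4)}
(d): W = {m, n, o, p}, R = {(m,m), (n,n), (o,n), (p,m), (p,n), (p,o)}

The schema corresponds to a generalized confluence (Geach) condition: \forall x \forall y \forall z ((xRy \wedge xRz) \to \exists w (yRw \wedge z R^2 w)).
(a): fails — uRw, uRw but no t with wRt and wR²t.
(b): fails — wRv, wRv but no t with vRt and vR²t.
(c): satisfies the condition.
(d): fails — pRm, pRn but no w with mRw and nR²w.

(c)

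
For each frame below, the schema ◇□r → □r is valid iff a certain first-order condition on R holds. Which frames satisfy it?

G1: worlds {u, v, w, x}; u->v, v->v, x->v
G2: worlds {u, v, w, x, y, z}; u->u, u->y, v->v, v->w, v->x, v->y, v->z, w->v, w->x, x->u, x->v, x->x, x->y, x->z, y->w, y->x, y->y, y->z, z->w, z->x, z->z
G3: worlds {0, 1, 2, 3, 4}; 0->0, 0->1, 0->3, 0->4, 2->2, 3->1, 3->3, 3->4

The schema corresponds to the Euclidean property: ∀x ∀y ∀z (Rxy ∧ Rxz → Ryz).
G1: holds.
G2: fails — Ruy and Ruu but not Ryu.
G3: fails — R01 and R00 but not R10.

G1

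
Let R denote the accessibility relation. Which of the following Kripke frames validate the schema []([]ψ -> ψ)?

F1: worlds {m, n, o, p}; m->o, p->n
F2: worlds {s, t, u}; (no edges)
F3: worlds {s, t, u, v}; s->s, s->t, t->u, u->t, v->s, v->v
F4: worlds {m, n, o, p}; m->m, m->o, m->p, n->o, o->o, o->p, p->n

F2

The schema corresponds to shift-reflexivity: forall x forall y (Rxy -> Ryy).
F1: fails — Rpn but not Rnn.
F2: ✓.
F3: fails — Rut but not Rtt.
F4: fails — Rop but not Rpp.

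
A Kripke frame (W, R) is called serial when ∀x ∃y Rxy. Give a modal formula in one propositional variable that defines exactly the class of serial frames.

The condition is seriality. The D schema □p → ◇p defines it.
Suppose □p→◇p is valid. At any x set V(p)=W. Then □p at x, so ◇p at x, so x has a successor.

□p → ◇p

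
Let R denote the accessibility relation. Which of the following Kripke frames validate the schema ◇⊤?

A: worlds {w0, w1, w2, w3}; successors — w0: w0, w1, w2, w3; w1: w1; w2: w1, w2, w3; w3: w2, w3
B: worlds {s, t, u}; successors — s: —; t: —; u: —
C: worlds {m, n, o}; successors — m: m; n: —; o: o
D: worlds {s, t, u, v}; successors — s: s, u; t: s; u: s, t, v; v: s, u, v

This is the axiom for seriality; its first-order frame correspondent is ∀x ∃y Rxy.
A: holds.
B: fails — world s has no successor.
C: fails — world n has no successor.
D: holds.

A, D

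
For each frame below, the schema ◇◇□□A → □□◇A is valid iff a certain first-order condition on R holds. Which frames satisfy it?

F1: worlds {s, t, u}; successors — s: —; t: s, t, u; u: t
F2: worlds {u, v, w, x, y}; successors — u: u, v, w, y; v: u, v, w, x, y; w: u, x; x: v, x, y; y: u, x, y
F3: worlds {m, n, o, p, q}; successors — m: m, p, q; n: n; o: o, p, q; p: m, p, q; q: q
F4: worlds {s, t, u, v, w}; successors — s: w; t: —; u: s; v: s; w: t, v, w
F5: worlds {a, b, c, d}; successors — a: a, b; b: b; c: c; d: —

F2, F3, F5

The schema corresponds to a generalized confluence (Geach) condition: ∀x ∀y ∀z ((xR²y ∧ xR²z) → ∃w (yR²w ∧ zRw)).
F1: fails — tR²s, tR²s but no w with sR²w and sRw.
F2: ✓.
F3: ✓.
F4: fails — sR²t, sR²t but no w* with tR²w* and tRw*.
F5: ✓.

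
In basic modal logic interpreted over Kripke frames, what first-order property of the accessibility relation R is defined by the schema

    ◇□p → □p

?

This is a form of the 5 axiom.
It corresponds to the Euclidean property: ∀x ∀y ∀z (Rxy ∧ Rxz → Ryz).

the Euclidean property: ∀x ∀y ∀z (Rxy ∧ Rxz → Ryz)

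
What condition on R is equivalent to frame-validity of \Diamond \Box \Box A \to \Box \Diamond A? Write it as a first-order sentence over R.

This is a Sahlqvist (Geach-type) schema ◇^1□^2A → □^1◇^1A.
Minimal-valuation argument: fix x; take any y with xR^1y and any z with xR^1z. Set V(A) to the set of worlds R-reachable from y in exactly 2 steps. Then □^2A holds at y, so the antecedent holds at x; validity forces ◇^1A at z, giving a w with zR^1w and yR^2w.
First-order correspondent: \forall x \forall y \forall z ((xRy \wedge xRz) \to \exists w (y R^2 w \wedge zRw)).

\forall x \forall y \forall z ((xRy \wedge xRz) \to \exists w (y R^2 w \wedge zRw))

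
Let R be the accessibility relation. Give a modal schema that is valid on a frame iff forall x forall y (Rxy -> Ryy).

The condition is shift-reflexivity. The T□ schema □(□s → s) defines it.
Suppose □(□s→s) is valid. Take Rxy and set V(s)={w : Ryw}. Then at y, □s holds; since □(□s→s) at x, □s→s at y, so s at y, i.e. Ryy.

□(□s → s)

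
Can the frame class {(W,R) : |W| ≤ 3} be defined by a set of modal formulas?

No — not modally definable

If a class were modally definable it would be closed under disjoint unions (Goldblatt–Thomason).
Any modal formula valid on each of 4 disjoint one-world frames is valid on their disjoint union (validity is preserved under disjoint unions). Each one-world frame has |W|=1≤3, but the union has |W|=4.
Hence having at most 3 worlds is not modally definable.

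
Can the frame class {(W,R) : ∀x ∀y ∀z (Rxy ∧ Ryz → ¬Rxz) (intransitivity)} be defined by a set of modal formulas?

No

Any modally definable frame class is closed under surjective bounded morphisms.
The 3-cycle (worlds w0,w1,w2 with w0→w1→w2→w0) is intransitive. Mapping every world to a single reflexive point • is a surjective bounded morphism; the reflexive point is not intransitive (R••∧R•• but R••).
So no modal formula (or set of formulas) defines exactly the intransitive frames.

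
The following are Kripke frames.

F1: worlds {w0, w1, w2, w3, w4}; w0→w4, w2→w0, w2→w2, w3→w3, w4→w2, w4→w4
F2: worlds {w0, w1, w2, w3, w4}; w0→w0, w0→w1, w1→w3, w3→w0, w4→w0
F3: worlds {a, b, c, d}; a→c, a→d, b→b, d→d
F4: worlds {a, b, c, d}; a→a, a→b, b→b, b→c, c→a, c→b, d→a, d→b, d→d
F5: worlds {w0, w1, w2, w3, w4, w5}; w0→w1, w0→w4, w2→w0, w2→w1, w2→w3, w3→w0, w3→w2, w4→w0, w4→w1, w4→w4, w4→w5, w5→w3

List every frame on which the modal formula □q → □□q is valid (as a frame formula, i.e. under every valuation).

Frame correspondent (Sahlqvist): ∀x ∀y ∀z (Rxy ∧ Ryz → Rxz) — i.e. transitivity.
F1: fails — Rw0w4 and Rw4w2 but not Rw0w2.
F2: fails — Rw1w3 and Rw3w0 but not Rw1w0.
F3: ✓.
F4: fails — Rbc and Rca but not Rba.
F5: fails — Rw0w4 and Rw4w5 but not Rw0w5.

F3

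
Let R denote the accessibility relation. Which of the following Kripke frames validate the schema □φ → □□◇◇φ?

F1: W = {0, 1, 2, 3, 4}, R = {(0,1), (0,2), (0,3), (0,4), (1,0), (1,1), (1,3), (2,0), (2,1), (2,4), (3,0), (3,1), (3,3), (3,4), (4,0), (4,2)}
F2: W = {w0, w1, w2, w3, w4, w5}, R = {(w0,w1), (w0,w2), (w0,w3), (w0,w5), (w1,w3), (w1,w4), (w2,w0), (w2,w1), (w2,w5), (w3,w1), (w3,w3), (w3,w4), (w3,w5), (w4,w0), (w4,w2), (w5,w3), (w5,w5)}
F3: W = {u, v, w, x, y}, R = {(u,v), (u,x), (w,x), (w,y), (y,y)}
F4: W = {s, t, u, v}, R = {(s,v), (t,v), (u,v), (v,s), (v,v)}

F1, F3, F4

This is the axiom for a generalized confluence (Geach) condition; its first-order frame correspondent is ∀x ∀z (xR²z → ∃w (xRw ∧ zR²w)).
F1: condition met.
F2: fails — w4R²w5 but no w with w4Rw and w5R²w.
F3: condition met.
F4: condition met.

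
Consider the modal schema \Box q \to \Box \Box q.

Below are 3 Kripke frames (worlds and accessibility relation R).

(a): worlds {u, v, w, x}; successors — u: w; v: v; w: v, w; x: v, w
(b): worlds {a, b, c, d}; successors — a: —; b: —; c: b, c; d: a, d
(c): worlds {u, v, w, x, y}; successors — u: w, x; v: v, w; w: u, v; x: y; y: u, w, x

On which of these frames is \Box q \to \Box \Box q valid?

The schema corresponds to transitivity: \forall x \forall y \forall z (Rxy \wedge Ryz \to Rxz).
(a): fails — Ruw and Rwv but not Ruv.
(b): holds.
(c): fails — Ryx and Rxy but not Ryy.

(b)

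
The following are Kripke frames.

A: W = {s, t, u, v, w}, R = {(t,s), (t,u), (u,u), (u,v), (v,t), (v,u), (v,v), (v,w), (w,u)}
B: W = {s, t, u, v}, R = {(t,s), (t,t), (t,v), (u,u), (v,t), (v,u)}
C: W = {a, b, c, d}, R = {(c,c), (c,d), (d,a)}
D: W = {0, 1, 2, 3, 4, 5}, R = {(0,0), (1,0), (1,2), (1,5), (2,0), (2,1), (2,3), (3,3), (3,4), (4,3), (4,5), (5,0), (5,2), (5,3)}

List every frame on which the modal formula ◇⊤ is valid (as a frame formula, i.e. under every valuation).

D

The schema corresponds to seriality: ∀x ∃y Rxy.
A: fails — world s has no successor.
B: fails — world s has no successor.
C: fails — world a has no successor.
D: ✓.
Valid on: D.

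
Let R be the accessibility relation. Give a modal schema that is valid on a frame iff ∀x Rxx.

□s → s

This is reflexivity; the standard corresponding axiom is T: □s → s.
Suppose □s→s is valid. At any x set V(s)={w : Rxw}. Then □s holds at x, so s holds at x, i.e. Rxx.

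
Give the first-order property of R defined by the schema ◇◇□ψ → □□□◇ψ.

∀x ∀y ∀z ((xR²y ∧ xR³z) → ∃w (yRw ∧ zRw))

This is a Sahlqvist (Geach-type) schema ◇^2□^1ψ → □^3◇^1ψ.
First-order correspondent: ∀x ∀y ∀z ((xR²y ∧ xR³z) → ∃w (yRw ∧ zRw)).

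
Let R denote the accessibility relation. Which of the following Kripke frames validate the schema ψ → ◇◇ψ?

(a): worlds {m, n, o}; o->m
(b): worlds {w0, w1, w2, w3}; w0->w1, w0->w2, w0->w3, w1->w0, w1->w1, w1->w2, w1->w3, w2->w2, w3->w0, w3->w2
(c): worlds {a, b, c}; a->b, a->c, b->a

(b)

Frame correspondent (Sahlqvist): ∀x ∃w (x = w ∧ xR²w) — i.e. a generalized confluence (Geach) condition.
(a): fails — at m but no w with m=w and mR²w.
(b): holds.
(c): fails — at c but no w with c=w and cR²w.
Valid on: (b).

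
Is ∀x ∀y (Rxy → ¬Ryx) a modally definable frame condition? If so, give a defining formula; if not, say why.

If a class were modally definable it would be closed under surjective bounded morphisms (Goldblatt–Thomason).
The 4-cycle (worlds 0,1,2,3 with 0→1→2→3→0) is asymmetric. Mapping every world to a single reflexive point • is a surjective bounded morphism, and the reflexive point is not asymmetric (R•• but asymmetry requires ¬R••).
So no modal formula (or set of formulas) defines exactly the asymmetric frames.

Not modally definable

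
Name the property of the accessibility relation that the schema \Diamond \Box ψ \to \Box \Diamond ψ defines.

Convergence

Suppose ◇□ψ→□◇ψ is valid. Take Rxy, Rxz and set V(ψ)={w : Ryw}. Then □ψ at y so ◇□ψ at x, so □◇ψ at x, so ◇ψ at z, giving w with Rzw and Ryw.
Conversely, any frame satisfying \forall x \forall y \forall z (Rxy \wedge Rxz \to \exists w (Ryw \wedge Rzw)) validates the schema.
Frame condition: \forall x \forall y \forall z (Rxy \wedge Rxz \to \exists w (Ryw \wedge Rzw)).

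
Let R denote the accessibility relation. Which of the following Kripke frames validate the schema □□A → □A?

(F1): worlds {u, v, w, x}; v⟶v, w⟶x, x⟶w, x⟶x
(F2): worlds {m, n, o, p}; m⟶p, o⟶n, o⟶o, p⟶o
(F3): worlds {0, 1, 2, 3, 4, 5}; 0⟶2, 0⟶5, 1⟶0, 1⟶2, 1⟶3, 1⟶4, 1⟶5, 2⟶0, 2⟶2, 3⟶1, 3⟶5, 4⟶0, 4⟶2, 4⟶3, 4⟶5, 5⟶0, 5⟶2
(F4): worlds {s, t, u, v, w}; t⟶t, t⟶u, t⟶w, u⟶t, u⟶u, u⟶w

The schema corresponds to density: ∀x ∀y (Rxy → ∃z (Rxz ∧ Rzy)).
(F1): condition met.
(F2): fails — Rmp but no z with Rmz and Rzp.
(F3): fails — R31 but no z with R3z and Rz1.
(F4): condition met.

(F1), (F4)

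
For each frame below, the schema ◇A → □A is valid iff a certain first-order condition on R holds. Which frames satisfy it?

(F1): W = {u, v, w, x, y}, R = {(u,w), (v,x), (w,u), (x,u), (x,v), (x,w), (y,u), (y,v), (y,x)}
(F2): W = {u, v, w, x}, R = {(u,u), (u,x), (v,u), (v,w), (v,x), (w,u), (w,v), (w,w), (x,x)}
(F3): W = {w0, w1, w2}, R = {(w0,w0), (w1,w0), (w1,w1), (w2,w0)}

Frame correspondent (Sahlqvist): ∀x ∀y ∀z (Rxy ∧ Rxz → y = z) — i.e. partial functionality.
(F1): fails — x sees both u and v.
(F2): fails — u sees both u and x.
(F3): fails — w1 sees both w0 and w1.

none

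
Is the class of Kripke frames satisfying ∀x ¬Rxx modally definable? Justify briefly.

No — not modally definable

Modal frame validity is preserved under surjective bounded morphisms.
The 5-cycle (worlds w0,w1,w2,w3,w4 with w0→w1→w2→w3→w4→w0) is irreflexive, and the map sending every world to a single reflexive point • is a surjective bounded morphism (forth: every edge maps to (•,•); back: every world has a successor). So any modal formula valid on the 5-cycle is also valid on the reflexive point, which is not irreflexive.
So the class is not modally definable.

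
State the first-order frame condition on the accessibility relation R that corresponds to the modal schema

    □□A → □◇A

∀x ∀z (xRz → ∃w (xR²w ∧ zRw))

This is a Sahlqvist (Geach-type) schema ◇^0□^2A → □^1◇^1A.
Minimal-valuation argument: fix x; take any y with xR^0y and any z with xR^1z. Set V(A) to the set of worlds R-reachable from y in exactly 2 steps. Then □^2A holds at y, so the antecedent holds at x; validity forces ◇^1A at z, giving a w with zR^1w and yR^2w.
First-order correspondent: ∀x ∀z (xRz → ∃w (xR²w ∧ zRw)).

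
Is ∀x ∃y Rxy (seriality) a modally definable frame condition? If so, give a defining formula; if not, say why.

Yes, by □q → ◇q

Yes: it is seriality, defined by the D schema □q → ◇q.
Suppose □q→◇q is valid. At any x set V(q)=W. Then □q at x, so ◇q at x, so x has a successor.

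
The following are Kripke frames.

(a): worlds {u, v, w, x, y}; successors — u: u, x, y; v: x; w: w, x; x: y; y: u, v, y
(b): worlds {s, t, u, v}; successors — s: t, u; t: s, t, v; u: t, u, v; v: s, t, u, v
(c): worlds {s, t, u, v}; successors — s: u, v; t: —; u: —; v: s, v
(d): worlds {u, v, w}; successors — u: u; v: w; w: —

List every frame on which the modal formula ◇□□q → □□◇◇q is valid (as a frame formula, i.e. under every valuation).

(a), (b), (d)

The schema corresponds to a generalized confluence (Geach) condition: ∀x ∀y ∀z ((xRy ∧ xR²z) → ∃w (yR²w ∧ zR²w)).
(a): ✓.
(b): ✓.
(c): fails — sRu, sR²s but no w with uR²w and sR²w.
(d): ✓.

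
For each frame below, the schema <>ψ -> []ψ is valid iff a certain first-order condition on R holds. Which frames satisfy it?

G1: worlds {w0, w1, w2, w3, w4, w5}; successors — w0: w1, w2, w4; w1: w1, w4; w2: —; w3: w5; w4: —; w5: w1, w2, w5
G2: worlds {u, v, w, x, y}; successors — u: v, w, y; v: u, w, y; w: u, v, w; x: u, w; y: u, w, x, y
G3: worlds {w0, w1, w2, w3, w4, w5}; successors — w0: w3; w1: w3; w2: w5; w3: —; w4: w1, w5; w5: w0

none

The schema corresponds to partial functionality: forall x forall y forall z (Rxy & Rxz -> y = z).
G1: fails — w0 sees both w1 and w2.
G2: fails — u sees both v and w.
G3: fails — w4 sees both w1 and w5.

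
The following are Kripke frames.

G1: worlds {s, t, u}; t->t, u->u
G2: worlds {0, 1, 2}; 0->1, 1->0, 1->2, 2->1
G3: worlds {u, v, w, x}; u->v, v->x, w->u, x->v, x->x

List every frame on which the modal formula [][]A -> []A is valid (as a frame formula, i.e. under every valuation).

G1

Frame correspondent (Sahlqvist): forall x forall y (Rxy -> exists z (Rxz & Rzy)) — i.e. density.
G1: satisfies the condition.
G2: fails — R12 but no z with R1z and Rz2.
G3: fails — Ruv but no z with Ruz and Rzv.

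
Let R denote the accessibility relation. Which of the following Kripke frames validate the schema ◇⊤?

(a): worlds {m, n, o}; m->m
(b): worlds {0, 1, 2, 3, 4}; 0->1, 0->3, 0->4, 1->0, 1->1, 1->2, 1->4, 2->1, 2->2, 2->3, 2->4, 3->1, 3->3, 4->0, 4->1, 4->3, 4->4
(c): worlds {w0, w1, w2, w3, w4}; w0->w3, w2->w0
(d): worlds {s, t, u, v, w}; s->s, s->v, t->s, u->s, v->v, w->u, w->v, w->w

This is the axiom for seriality; its first-order frame correspondent is ∀x ∃y Rxy.
(a): fails — world n has no successor.
(b): holds.
(c): fails — world w1 has no successor.
(d): holds.
Valid on: (b), (d).

(b), (d)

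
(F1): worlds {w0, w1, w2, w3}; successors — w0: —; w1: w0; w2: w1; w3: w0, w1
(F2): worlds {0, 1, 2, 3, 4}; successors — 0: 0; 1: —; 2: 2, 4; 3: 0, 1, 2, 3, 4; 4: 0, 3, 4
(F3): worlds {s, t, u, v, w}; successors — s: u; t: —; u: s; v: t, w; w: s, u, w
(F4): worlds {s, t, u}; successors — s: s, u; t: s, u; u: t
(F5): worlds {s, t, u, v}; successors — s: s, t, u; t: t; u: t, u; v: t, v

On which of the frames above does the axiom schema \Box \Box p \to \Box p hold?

Frame correspondent (Sahlqvist): \forall x \forall y (Rxy \to \exists z (Rxz \wedge Rzy)) — i.e. density.
(F1): fails — Rw1w0 but no z with Rw1z and Rzw0.
(F2): holds.
(F3): fails — Rus but no z with Ruz and Rzs.
(F4): fails — Rut but no z with Ruz and Rzt.
(F5): holds.

(F2), (F5)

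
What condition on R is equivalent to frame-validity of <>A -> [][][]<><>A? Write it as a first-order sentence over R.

This is a Sahlqvist (Geach-type) schema ◇^1□^0A → □^3◇^2A.
Minimal-valuation argument: fix x; take any y with xR^1y and any z with xR^3z. Set V(A) to the set of worlds R-reachable from y in exactly 0 steps. Then □^0A holds at y, so the antecedent holds at x; validity forces ◇^2A at z, giving a w with zR^2w and yR^0w.
First-order correspondent: forall x forall y forall z ((xRy & x R^3 z) -> exists w (y = w & z R^2 w)).

forall x forall y forall z ((xRy & x R^3 z) -> exists w (y = w & z R^2 w))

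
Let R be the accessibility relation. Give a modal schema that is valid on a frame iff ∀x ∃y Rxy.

□q → ◇q

The condition is seriality. The D schema □q → ◇q defines it.
Suppose □q→◇q is valid. At any x set V(q)=W. Then □q at x, so ◇q at x, so x has a successor.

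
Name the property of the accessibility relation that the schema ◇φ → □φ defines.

Suppose ◇φ→□φ is valid. Take Rxy, Rxz and set V(φ)={y}. Then ◇φ at x, so □φ at x, so φ at z, i.e. z=y.

partial functionality: ∀x ∀y ∀z (Rxy ∧ Rxz → y = z)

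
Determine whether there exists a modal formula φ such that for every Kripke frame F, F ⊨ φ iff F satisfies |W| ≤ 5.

No

Modal frame validity is preserved under disjoint unions.
Any modal formula valid on each of 6 disjoint one-world frames is valid on their disjoint union (validity is preserved under disjoint unions). Each one-world frame has |W|=1≤5, but the union has |W|=6.
Hence having at most 5 worlds is not modally definable.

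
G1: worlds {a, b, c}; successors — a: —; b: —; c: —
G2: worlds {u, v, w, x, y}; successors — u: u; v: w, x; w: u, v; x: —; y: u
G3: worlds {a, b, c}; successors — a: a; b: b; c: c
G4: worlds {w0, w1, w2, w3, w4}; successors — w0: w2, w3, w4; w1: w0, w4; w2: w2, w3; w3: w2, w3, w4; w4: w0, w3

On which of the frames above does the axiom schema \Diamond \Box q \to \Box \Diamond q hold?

G1, G3, G4

Frame correspondent (Sahlqvist): \forall x \forall y \forall z (Rxy \wedge Rxz \to \exists w (Ryw \wedge Rzw)) — i.e. convergence.
G1: holds.
G2: fails — Rvw and Rvx but w and x have no common successor.
G3: holds.
G4: holds.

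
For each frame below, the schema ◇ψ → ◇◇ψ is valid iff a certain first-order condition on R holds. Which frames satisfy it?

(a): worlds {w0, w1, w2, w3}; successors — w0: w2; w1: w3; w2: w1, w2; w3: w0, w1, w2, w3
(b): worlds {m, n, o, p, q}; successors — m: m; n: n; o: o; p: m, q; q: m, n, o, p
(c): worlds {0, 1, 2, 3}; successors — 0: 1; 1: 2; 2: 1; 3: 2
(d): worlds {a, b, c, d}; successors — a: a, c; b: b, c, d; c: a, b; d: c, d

(a), (d)

Frame correspondent (Sahlqvist): ∀x ∀y (xRy → ∃w (y = w ∧ xR²w)) — i.e. a generalized confluence (Geach) condition.
(a): holds.
(b): fails — pRq but no w with q=w and pR²w.
(c): fails — 0R1 but no w with 1=w and 0R²w.
(d): holds.
Valid on: (a), (d).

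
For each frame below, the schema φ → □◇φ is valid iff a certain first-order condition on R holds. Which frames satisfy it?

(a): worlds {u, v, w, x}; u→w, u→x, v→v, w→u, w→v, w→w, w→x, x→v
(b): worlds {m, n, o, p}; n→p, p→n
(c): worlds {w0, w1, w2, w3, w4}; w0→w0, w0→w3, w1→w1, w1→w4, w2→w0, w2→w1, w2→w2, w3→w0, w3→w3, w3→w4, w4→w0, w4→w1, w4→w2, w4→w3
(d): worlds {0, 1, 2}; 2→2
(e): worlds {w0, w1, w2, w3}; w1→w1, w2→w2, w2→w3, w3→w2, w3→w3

(b), (d), (e)

Frame correspondent (Sahlqvist): ∀x ∀y (Rxy → Ryx) — i.e. symmetry.
(a): fails — Rwx but not Rxw.
(b): holds.
(c): fails — Rw4w0 but not Rw0w4.
(d): holds.
(e): holds.
Valid on: (b), (d), (e).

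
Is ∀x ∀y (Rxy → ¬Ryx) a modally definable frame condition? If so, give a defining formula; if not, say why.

Any modally definable frame class is closed under surjective bounded morphisms.
The 4-cycle (worlds 0,1,2,3 with 0→1→2→3→0) is asymmetric. Mapping every world to a single reflexive point • is a surjective bounded morphism, and the reflexive point is not asymmetric (R•• but asymmetry requires ¬R••).
Hence asymmetry is not modally definable.

No — not modally definable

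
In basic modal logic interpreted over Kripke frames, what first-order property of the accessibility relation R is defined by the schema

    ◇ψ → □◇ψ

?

This is the 5 axiom.
It corresponds to the Euclidean property: ∀x ∀y ∀z (Rxy ∧ Rxz → Ryz).

the Euclidean property: ∀x ∀y ∀z (Rxy ∧ Rxz → Ryz)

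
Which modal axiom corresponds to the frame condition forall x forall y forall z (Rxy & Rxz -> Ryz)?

◇q → □◇q

The condition is the Euclidean property. The 5 schema ◇q → □◇q defines it.
Suppose ◇q→□◇q is valid. Take Rxy, Rxz and set V(q)={y}. Then ◇q at x, so □◇q at x, so ◇q at z, so some w with Rzw has q; w=y, i.e. Rzy. By symmetry of the argument, Ryz.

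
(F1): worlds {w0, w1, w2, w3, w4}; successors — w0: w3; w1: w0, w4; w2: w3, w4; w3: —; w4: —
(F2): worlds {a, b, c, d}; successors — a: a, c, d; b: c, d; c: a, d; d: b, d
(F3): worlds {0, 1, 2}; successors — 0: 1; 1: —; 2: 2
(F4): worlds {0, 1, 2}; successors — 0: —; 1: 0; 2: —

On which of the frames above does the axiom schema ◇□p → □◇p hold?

Frame correspondent (Sahlqvist): ∀x ∀y ∀z (Rxy ∧ Rxz → ∃w (Ryw ∧ Rzw)) — i.e. convergence.
(F1): fails — Rw0w3 and Rw0w3 but w3 and w3 have no common successor.
(F2): condition met.
(F3): fails — R01 and R01 but 1 and 1 have no common successor.
(F4): fails — R10 and R10 but 0 and 0 have no common successor.
Valid on: (F2).

(F2)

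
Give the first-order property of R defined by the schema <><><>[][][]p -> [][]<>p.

forall x forall y forall z ((x R^3 y & x R^2 z) -> exists w (y R^3 w & zRw))

This is a Sahlqvist (Geach-type) schema ◇^3□^3p → □^2◇^1p.
Minimal-valuation argument: fix x; take any y with xR^3y and any z with xR^2z. Set V(p) to the set of worlds R-reachable from y in exactly 3 steps. Then □^3p holds at y, so the antecedent holds at x; validity forces ◇^1p at z, giving a w with zR^1w and yR^3w.
First-order correspondent: forall x forall y forall z ((x R^3 y & x R^2 z) -> exists w (y R^3 w & zRw)).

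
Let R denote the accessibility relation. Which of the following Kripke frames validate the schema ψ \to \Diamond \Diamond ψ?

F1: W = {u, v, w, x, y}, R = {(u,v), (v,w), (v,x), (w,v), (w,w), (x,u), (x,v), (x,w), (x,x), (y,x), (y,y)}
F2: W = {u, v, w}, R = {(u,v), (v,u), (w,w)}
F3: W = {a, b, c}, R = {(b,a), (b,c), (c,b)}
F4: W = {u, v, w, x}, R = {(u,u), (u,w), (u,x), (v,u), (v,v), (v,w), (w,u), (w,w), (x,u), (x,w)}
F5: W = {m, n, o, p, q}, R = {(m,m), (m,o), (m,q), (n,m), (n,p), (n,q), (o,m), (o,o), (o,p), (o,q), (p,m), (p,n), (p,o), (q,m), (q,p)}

This is the axiom for a generalized confluence (Geach) condition; its first-order frame correspondent is \forall x \exists w (x = w \wedge x R^2 w).
F1: fails — at u but no t with u=t and uR²t.
F2: holds.
F3: fails — at a but no w with a=w and aR²w.
F4: holds.
F5: holds.
Valid on: F2, F4, F5.

F2, F4, F5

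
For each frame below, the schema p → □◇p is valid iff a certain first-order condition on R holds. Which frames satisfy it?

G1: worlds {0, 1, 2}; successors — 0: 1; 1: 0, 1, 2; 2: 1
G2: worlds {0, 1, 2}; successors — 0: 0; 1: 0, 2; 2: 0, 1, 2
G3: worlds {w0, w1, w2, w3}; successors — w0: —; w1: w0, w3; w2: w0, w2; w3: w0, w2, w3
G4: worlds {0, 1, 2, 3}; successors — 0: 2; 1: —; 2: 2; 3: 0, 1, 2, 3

G1

Frame correspondent (Sahlqvist): ∀x ∀y (Rxy → Ryx) — i.e. symmetry.
G1: satisfies the condition.
G2: fails — R10 but not R01.
G3: fails — Rw1w0 but not Rw0w1.
G4: fails — R32 but not R23.
Valid on: G1.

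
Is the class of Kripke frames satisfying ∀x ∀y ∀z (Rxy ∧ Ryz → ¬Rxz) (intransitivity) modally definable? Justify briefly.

Any modally definable frame class is closed under surjective bounded morphisms.
The 5-cycle (worlds 0,1,2,3,4 with 0→1→2→3→4→0) is intransitive. Mapping every world to a single reflexive point • is a surjective bounded morphism; the reflexive point is not intransitive (R••∧R•• but R••).
So the class is not modally definable.

No — not modally definable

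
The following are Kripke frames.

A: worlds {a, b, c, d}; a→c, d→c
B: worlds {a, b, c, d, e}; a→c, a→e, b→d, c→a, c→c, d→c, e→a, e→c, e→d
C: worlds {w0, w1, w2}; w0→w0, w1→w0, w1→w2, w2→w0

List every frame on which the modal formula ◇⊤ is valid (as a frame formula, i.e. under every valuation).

Frame correspondent (Sahlqvist): ∀x ∃y Rxy — i.e. seriality.
A: fails — world b has no successor.
B: ✓.
C: ✓.
Valid on: B, C.

B, C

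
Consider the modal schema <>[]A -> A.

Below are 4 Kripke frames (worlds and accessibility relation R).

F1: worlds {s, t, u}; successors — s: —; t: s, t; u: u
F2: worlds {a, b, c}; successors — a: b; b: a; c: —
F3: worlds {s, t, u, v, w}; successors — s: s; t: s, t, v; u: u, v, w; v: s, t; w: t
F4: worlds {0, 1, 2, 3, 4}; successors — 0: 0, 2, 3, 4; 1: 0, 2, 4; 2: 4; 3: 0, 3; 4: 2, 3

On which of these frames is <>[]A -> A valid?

The schema corresponds to symmetry: forall x forall y (Rxy -> Ryx).
F1: fails — Rts but not Rst.
F2: holds.
F3: fails — Ruv but not Rvu.
F4: fails — R10 but not R01.

F2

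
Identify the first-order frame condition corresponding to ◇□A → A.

Equivalently (dual form): A → □◇A.
Suppose A→□◇A is valid. Take Rxy and set V(A)={x}. Then A at x, so □◇A at x, so ◇A at y, so some z with Ryz has A; z=x, i.e. Ryx.

symmetry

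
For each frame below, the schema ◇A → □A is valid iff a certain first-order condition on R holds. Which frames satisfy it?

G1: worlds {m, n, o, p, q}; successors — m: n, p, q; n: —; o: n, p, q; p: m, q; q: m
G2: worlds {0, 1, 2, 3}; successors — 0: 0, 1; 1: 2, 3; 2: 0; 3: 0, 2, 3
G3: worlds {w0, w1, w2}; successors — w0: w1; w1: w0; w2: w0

G3

This is the axiom for partial functionality; its first-order frame correspondent is ∀x ∀y ∀z (Rxy ∧ Rxz → y = z).
G1: fails — m sees both n and p.
G2: fails — 0 sees both 0 and 1.
G3: condition met.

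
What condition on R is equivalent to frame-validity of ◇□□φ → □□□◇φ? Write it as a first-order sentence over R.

∀x ∀y ∀z ((xRy ∧ xR³z) → ∃w (yR²w ∧ zRw))

This is a Sahlqvist (Geach-type) schema ◇^1□^2φ → □^3◇^1φ.
First-order correspondent: ∀x ∀y ∀z ((xRy ∧ xR³z) → ∃w (yR²w ∧ zRw)).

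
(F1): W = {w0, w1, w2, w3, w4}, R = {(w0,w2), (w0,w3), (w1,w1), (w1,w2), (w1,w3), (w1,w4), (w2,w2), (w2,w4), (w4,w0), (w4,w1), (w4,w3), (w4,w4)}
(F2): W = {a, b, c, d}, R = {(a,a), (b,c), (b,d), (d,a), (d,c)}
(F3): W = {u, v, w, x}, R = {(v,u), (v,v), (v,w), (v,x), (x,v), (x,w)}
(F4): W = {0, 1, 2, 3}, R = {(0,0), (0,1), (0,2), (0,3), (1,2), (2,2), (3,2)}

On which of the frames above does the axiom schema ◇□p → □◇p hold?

The schema corresponds to convergence: ∀x ∀y ∀z (Rxy ∧ Rxz → ∃w (Ryw ∧ Rzw)).
(F1): fails — Rw0w2 and Rw0w3 but w2 and w3 have no common successor.
(F2): fails — Rbc and Rbc but c and c have no common successor.
(F3): fails — Rvv and Rvw but v and w have no common successor.
(F4): condition met.

(F4)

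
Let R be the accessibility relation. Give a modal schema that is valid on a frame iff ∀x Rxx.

□p → p

A defining formula is □p → p (the T axiom).
Suppose □p→p is valid. At any x set V(p)={w : Rxw}. Then □p holds at x, so p holds at x, i.e. Rxx.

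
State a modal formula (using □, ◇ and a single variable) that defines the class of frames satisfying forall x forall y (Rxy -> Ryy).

This is shift-reflexivity; the standard corresponding axiom is T□: □(□p → p).
Suppose □(□p→p) is valid. Take Rxy and set V(p)={w : Ryw}. Then at y, □p holds; since □(□p→p) at x, □p→p at y, so p at y, i.e. Ryy.

□(□p → p)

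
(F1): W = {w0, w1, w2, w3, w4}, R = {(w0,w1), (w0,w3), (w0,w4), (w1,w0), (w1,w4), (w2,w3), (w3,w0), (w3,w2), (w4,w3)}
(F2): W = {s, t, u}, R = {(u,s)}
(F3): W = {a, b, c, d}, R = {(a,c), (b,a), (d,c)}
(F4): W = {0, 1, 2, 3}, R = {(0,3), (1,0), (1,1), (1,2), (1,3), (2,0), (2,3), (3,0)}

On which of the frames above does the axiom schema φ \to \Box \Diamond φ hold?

none

This is the axiom for symmetry; its first-order frame correspondent is \forall x \forall y (Rxy \to Ryx).
(F1): fails — Rw0w4 but not Rw4w0.
(F2): fails — Rus but not Rsu.
(F3): fails — Rac but not Rca.
(F4): fails — R10 but not R01.
Valid on no frame.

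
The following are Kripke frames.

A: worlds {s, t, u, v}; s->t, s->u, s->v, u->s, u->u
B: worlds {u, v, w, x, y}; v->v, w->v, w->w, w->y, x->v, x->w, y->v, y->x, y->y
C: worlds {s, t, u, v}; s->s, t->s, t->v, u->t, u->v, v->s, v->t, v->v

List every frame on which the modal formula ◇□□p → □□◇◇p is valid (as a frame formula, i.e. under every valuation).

B, C

The schema corresponds to a generalized confluence (Geach) condition: ∀x ∀y ∀z ((xRy ∧ xR²z) → ∃w (yR²w ∧ zR²w)).
A: fails — sRt, sR²s but no w with tR²w and sR²w.
B: condition met.
C: condition met.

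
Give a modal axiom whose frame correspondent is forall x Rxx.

The condition is reflexivity. The T schema □ψ → ψ defines it.
Suppose □ψ→ψ is valid. At any x set V(ψ)={w : Rxw}. Then □ψ holds at x, so ψ holds at x, i.e. Rxx.

□ψ → ψ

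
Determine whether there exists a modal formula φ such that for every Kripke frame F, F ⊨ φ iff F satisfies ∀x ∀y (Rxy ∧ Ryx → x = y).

Not modally definable

Modal frame validity is preserved under surjective bounded morphisms.
The 8-cycle (worlds w0,w1,w2,w3,w4,w5,w6,w7 with w0→w1→w2→w3→w4→w5→w6→w7→w0) is antisymmetric. Sending even-indexed worlds to s and odd-indexed worlds to t is a surjective bounded morphism onto the two-world frame with s↔t, which is not antisymmetric.
So no modal formula (or set of formulas) defines exactly the antisymmetric frames.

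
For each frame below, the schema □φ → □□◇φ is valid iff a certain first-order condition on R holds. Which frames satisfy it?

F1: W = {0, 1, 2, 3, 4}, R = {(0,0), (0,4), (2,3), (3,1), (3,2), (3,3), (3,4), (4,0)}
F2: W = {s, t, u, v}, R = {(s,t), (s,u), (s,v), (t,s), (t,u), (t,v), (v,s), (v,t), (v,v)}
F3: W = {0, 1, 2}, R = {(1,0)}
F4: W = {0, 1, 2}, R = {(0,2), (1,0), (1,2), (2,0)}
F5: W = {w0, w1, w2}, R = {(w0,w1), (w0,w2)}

F3, F4, F5

Frame correspondent (Sahlqvist): ∀x ∀z (xR²z → ∃w (xRw ∧ zRw)) — i.e. a generalized confluence (Geach) condition.
F1: fails — 2R²1 but no w with 2Rw and 1Rw.
F2: fails — sR²u but no w with sRw and uRw.
F3: ✓.
F4: ✓.
F5: ✓.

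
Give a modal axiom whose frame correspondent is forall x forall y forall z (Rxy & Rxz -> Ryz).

A defining formula is ◇r → □◇r (the 5 axiom).
Suppose ◇r→□◇r is valid. Take Rxy, Rxz and set V(r)={y}. Then ◇r at x, so □◇r at x, so ◇r at z, so some w with Rzw has r; w=y, i.e. Rzy. By symmetry of the argument, Ryz.

◇r → □◇r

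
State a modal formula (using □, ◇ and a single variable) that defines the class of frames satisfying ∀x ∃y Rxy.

A defining formula is □ψ → ◇ψ (the D axiom).
Suppose □ψ→◇ψ is valid. At any x set V(ψ)=W. Then □ψ at x, so ◇ψ at x, so x has a successor.

□ψ → ◇ψ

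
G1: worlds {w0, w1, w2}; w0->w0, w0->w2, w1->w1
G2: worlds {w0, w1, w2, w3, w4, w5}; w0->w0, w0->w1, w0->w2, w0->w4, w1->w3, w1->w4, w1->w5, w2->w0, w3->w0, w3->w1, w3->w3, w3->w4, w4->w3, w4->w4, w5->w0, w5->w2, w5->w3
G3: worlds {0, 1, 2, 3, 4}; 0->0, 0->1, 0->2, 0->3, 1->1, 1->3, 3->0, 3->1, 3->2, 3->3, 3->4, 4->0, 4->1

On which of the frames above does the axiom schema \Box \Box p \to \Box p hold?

Frame correspondent (Sahlqvist): \forall x \forall y (Rxy \to \exists z (Rxz \wedge Rzy)) — i.e. density.
G1: condition met.
G2: fails — Rw1w5 but no z with Rw1z and Rzw5.
G3: condition met.

G1, G3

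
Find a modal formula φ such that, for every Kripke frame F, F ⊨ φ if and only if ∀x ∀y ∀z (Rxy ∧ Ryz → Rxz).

A defining formula is □s → □□s (the 4 axiom).

□s → □□s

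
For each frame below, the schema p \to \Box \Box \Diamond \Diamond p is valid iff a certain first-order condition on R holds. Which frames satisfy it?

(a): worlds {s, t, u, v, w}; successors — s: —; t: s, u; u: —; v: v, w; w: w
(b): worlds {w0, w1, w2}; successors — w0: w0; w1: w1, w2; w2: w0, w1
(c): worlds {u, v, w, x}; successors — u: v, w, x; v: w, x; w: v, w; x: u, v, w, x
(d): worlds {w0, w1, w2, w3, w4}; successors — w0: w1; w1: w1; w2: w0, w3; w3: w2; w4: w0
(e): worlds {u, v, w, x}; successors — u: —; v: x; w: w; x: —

(e)

The schema corresponds to a generalized confluence (Geach) condition: \forall x \forall z (x R^2 z \to \exists w (x = w \wedge z R^2 w)).
(a): fails — vR²w but no w* with v=w* and wR²w*.
(b): fails — w1R²w0 but no w with w1=w and w0R²w.
(c): fails — uR²w but no t with u=t and wR²t.
(d): fails — w0R²w1 but no w with w0=w and w1R²w.
(e): satisfies the condition.
Valid on: (e).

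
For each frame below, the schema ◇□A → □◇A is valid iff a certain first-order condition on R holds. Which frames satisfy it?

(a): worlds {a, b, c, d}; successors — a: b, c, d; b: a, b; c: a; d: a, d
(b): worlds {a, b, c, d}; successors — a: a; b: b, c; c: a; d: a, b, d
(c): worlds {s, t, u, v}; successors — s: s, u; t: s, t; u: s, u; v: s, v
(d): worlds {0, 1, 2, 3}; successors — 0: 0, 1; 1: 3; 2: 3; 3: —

The schema corresponds to convergence: ∀x ∀y ∀z (Rxy ∧ Rxz → ∃w (Ryw ∧ Rzw)).
(a): ✓.
(b): fails — Rbc and Rbb but c and b have no common successor.
(c): ✓.
(d): fails — R00 and R01 but 0 and 1 have no common successor.
Valid on: (a), (c).

(a), (c)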